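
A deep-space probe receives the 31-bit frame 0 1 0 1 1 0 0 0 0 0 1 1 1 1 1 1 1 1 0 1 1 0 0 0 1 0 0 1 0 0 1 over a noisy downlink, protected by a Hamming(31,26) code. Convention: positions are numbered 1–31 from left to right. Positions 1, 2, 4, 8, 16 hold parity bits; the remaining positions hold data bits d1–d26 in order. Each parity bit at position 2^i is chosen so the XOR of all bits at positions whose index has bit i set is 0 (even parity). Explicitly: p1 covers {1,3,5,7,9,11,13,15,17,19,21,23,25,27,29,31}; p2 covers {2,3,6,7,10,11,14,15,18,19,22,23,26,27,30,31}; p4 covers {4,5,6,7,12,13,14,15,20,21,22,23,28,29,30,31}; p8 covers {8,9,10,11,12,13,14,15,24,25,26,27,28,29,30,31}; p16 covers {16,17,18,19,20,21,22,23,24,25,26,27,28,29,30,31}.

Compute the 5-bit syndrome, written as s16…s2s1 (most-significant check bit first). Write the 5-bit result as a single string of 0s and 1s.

00000

s1 (pos 1,3,5,7,9,11,13,15,17,19,21,23,25,27,29,31): 0⊕0⊕1⊕0⊕0⊕1⊕1⊕1⊕1⊕0⊕1⊕0⊕1⊕0⊕0⊕1 = 0
s2 (pos 2,3,6,7,10,11,14,15,18,19,22,23,26,27,30,31): 1⊕0⊕0⊕0⊕0⊕1⊕1⊕1⊕1⊕0⊕0⊕0⊕0⊕0⊕0⊕1 = 0
s4 (pos 4,5,6,7,12,13,14,15,20,21,22,23,28,29,30,31): 1⊕1⊕0⊕0⊕1⊕1⊕1⊕1⊕1⊕1⊕0⊕0⊕1⊕0⊕0⊕1 = 0
s8 (pos 8,9,10,11,12,13,14,15,24,25,26,27,28,29,30,31): 0⊕0⊕0⊕1⊕1⊕1⊕1⊕1⊕0⊕1⊕0⊕0⊕1⊕0⊕0⊕1 = 0
s16 (pos 16,17,18,19,20,21,22,23,24,25,26,27,28,29,30,31): 1⊕1⊕1⊕0⊕1⊕1⊕0⊕0⊕0⊕1⊕0⊕0⊕1⊕0⊕0⊕1 = 0
Syndrome s16…s1 = 00000 → no error.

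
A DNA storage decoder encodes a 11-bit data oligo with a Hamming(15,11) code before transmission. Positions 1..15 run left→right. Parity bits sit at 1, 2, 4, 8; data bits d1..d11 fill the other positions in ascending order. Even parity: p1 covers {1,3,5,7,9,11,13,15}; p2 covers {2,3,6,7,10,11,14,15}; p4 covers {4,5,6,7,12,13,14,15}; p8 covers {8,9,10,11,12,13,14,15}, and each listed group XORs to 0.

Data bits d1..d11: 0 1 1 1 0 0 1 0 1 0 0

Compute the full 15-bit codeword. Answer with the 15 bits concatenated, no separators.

010011100010100

Place data at non-parity positions: p1 p2 0 p4 1 1 1 p8 0 0 1 0 1 0 0
p1 (pos 1,3,5,7,9,11,13,15): XOR of data positions = 0⊕1⊕1⊕0⊕1⊕1⊕0 = 0
p2 (pos 2,3,6,7,10,11,14,15): XOR of data positions = 0⊕1⊕1⊕0⊕1⊕0⊕0 = 1
p4 (pos 4,5,6,7,12,13,14,15): XOR of data positions = 1⊕1⊕1⊕0⊕1⊕0⊕0 = 0
p8 (pos 8,9,10,11,12,13,14,15): XOR of data positions = 0⊕0⊕1⊕0⊕1⊕0⊕0 = 0
Codeword: 010011100010100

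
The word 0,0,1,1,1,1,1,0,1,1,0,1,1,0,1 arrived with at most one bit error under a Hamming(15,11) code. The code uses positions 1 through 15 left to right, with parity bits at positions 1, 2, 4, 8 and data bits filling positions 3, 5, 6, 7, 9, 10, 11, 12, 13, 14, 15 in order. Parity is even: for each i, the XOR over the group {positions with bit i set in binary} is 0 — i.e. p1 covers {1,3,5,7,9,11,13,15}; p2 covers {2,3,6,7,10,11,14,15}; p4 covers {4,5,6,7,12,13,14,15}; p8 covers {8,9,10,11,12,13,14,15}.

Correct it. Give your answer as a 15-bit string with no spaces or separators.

s1 (pos 1,3,5,7,9,11,13,15): 0⊕1⊕1⊕1⊕1⊕0⊕1⊕1 = 0
s2 (pos 2,3,6,7,10,11,14,15): 0⊕1⊕1⊕1⊕1⊕0⊕0⊕1 = 1
s4 (pos 4,5,6,7,12,13,14,15): 1⊕1⊕1⊕1⊕1⊕1⊕0⊕1 = 1
s8 (pos 8,9,10,11,12,13,14,15): 0⊕1⊕1⊕0⊕1⊕1⊕0⊕1 = 1
Syndrome s8…s1 = 1110 → error at position 14.
Flip position 14: 001111101101101 → 001111101101111

001111101101111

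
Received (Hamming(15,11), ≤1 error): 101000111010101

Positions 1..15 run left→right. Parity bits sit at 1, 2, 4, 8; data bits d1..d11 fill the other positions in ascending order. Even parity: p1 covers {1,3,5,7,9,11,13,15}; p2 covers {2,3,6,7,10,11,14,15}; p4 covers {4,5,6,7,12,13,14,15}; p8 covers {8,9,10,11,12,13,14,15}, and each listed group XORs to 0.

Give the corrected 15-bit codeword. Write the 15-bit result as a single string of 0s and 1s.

s1 (pos 1,3,5,7,9,11,13,15): 1⊕1⊕0⊕1⊕1⊕1⊕1⊕1 = 1
s2 (pos 2,3,6,7,10,11,14,15): 0⊕1⊕0⊕1⊕0⊕1⊕0⊕1 = 0
s4 (pos 4,5,6,7,12,13,14,15): 0⊕0⊕0⊕1⊕0⊕1⊕0⊕1 = 1
s8 (pos 8,9,10,11,12,13,14,15): 1⊕1⊕0⊕1⊕0⊕1⊕0⊕1 = 1
Syndrome s8…s1 = 1101 → error at position 13.
Flip position 13: 101000111010101 → 101000111010001

101000111010001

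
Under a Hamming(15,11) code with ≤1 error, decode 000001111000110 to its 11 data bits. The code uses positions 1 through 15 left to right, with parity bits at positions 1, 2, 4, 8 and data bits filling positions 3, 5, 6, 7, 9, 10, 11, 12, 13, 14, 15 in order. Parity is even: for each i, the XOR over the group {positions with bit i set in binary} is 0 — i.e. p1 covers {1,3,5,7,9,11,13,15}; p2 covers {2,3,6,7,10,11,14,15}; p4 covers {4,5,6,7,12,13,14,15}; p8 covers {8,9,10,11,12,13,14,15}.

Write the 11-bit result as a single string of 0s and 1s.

10111000110

s1 (pos 1,3,5,7,9,11,13,15): 0⊕0⊕0⊕1⊕1⊕0⊕1⊕0 = 1
s2 (pos 2,3,6,7,10,11,14,15): 0⊕0⊕1⊕1⊕0⊕0⊕1⊕0 = 1
s4 (pos 4,5,6,7,12,13,14,15): 0⊕0⊕1⊕1⊕0⊕1⊕1⊕0 = 0
s8 (pos 8,9,10,11,12,13,14,15): 1⊕1⊕0⊕0⊕0⊕1⊕1⊕0 = 0
Syndrome s8…s1 = 0011 → error at position 3.
Flip position 3: 000001111000110 → 001001111000110
Read data bits from positions 3,5,6,7,9,10,11,12,13,14,15: 10111000110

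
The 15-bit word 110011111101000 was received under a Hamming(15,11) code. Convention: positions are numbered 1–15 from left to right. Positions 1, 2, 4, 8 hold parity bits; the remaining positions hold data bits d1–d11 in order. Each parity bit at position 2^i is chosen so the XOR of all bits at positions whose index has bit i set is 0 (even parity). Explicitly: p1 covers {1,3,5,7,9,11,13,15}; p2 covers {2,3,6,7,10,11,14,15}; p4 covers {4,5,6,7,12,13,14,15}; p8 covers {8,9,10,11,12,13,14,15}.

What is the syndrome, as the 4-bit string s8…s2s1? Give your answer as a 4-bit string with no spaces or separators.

0000

s1 (pos 1,3,5,7,9,11,13,15): 1⊕0⊕1⊕1⊕1⊕0⊕0⊕0 = 0
s2 (pos 2,3,6,7,10,11,14,15): 1⊕0⊕1⊕1⊕1⊕0⊕0⊕0 = 0
s4 (pos 4,5,6,7,12,13,14,15): 0⊕1⊕1⊕1⊕1⊕0⊕0⊕0 = 0
s8 (pos 8,9,10,11,12,13,14,15): 1⊕1⊕1⊕0⊕1⊕0⊕0⊕0 = 0
Syndrome s8…s1 = 0000 → no error.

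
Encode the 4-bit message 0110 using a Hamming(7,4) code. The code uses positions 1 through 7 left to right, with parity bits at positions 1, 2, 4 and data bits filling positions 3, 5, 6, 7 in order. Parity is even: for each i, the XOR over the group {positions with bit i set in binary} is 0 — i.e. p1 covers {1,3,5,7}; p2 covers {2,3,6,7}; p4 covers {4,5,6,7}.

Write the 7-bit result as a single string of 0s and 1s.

1100110

Place data at non-parity positions: p1 p2 0 p4 1 1 0
p1 (pos 1,3,5,7): XOR of data positions = 0⊕1⊕0 = 1
p2 (pos 2,3,6,7): XOR of data positions = 0⊕1⊕0 = 1
p4 (pos 4,5,6,7): XOR of data positions = 1⊕1⊕0 = 0
Codeword: 1100110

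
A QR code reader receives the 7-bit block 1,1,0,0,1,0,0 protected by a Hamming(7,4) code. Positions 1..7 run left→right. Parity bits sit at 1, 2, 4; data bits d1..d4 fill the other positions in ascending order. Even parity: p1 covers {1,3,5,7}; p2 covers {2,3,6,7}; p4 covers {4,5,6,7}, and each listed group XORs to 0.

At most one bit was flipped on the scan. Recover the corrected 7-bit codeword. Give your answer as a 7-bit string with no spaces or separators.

s1 (pos 1,3,5,7): 1⊕0⊕1⊕0 = 0
s2 (pos 2,3,6,7): 1⊕0⊕0⊕0 = 1
s4 (pos 4,5,6,7): 0⊕1⊕0⊕0 = 1
Syndrome s4…s1 = 110 → error at position 6.
Flip position 6: 1100100 → 1100110

1100110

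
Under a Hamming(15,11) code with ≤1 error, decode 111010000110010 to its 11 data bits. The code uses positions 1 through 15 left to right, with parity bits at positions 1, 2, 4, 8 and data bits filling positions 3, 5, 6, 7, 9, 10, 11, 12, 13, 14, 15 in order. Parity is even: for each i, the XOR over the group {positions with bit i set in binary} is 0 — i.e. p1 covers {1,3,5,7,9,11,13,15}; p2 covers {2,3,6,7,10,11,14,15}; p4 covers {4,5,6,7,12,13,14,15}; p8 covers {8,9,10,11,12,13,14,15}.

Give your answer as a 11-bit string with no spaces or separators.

11000010010

s1 (pos 1,3,5,7,9,11,13,15): 1⊕1⊕1⊕0⊕0⊕1⊕0⊕0 = 0
s2 (pos 2,3,6,7,10,11,14,15): 1⊕1⊕0⊕0⊕1⊕1⊕1⊕0 = 1
s4 (pos 4,5,6,7,12,13,14,15): 0⊕1⊕0⊕0⊕0⊕0⊕1⊕0 = 0
s8 (pos 8,9,10,11,12,13,14,15): 0⊕0⊕1⊕1⊕0⊕0⊕1⊕0 = 1
Syndrome s8…s1 = 1010 → error at position 10.
Flip position 10: 111010000110010 → 111010000010010
Read data bits from positions 3,5,6,7,9,10,11,12,13,14,15: 11000010010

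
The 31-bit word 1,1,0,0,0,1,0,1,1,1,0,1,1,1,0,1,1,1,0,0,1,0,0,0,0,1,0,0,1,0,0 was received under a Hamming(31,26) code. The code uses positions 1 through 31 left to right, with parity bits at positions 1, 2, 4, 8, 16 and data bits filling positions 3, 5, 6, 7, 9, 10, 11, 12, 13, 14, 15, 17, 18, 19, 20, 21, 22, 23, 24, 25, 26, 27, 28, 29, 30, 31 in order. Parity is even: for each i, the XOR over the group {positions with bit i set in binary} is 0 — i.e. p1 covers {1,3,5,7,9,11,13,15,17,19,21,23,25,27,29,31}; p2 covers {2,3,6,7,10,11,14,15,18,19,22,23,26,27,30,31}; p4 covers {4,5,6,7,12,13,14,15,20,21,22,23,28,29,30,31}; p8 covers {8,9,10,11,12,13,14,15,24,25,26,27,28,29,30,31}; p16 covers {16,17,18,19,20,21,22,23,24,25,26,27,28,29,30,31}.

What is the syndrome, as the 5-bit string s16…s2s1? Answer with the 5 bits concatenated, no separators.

00000

s1 (pos 1,3,5,7,9,11,13,15,17,19,21,23,25,27,29,31): 1⊕0⊕0⊕0⊕1⊕0⊕1⊕0⊕1⊕0⊕1⊕0⊕0⊕0⊕1⊕0 = 0
s2 (pos 2,3,6,7,10,11,14,15,18,19,22,23,26,27,30,31): 1⊕0⊕1⊕0⊕1⊕0⊕1⊕0⊕1⊕0⊕0⊕0⊕1⊕0⊕0⊕0 = 0
s4 (pos 4,5,6,7,12,13,14,15,20,21,22,23,28,29,30,31): 0⊕0⊕1⊕0⊕1⊕1⊕1⊕0⊕0⊕1⊕0⊕0⊕0⊕1⊕0⊕0 = 0
s8 (pos 8,9,10,11,12,13,14,15,24,25,26,27,28,29,30,31): 1⊕1⊕1⊕0⊕1⊕1⊕1⊕0⊕0⊕0⊕1⊕0⊕0⊕1⊕0⊕0 = 0
s16 (pos 16,17,18,19,20,21,22,23,24,25,26,27,28,29,30,31): 1⊕1⊕1⊕0⊕0⊕1⊕0⊕0⊕0⊕0⊕1⊕0⊕0⊕1⊕0⊕0 = 0
Syndrome s16…s1 = 00000 → no error.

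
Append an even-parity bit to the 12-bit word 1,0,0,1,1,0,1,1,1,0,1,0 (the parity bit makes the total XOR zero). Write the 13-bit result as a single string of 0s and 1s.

XOR of the 12 data bits: 1⊕0⊕0⊕1⊕1⊕0⊕1⊕1⊕1⊕0⊕1⊕0 = 1
Parity bit = 1 (so all 13 bits XOR to 0).

1001101110101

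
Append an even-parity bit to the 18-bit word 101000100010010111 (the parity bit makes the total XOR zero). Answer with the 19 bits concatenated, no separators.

XOR of the 18 data bits: 1⊕0⊕1⊕0⊕0⊕0⊕1⊕0⊕0⊕0⊕1⊕0⊕0⊕1⊕0⊕1⊕1⊕1 = 0
Parity bit = 0 (so all 19 bits XOR to 0).

1010001000100101110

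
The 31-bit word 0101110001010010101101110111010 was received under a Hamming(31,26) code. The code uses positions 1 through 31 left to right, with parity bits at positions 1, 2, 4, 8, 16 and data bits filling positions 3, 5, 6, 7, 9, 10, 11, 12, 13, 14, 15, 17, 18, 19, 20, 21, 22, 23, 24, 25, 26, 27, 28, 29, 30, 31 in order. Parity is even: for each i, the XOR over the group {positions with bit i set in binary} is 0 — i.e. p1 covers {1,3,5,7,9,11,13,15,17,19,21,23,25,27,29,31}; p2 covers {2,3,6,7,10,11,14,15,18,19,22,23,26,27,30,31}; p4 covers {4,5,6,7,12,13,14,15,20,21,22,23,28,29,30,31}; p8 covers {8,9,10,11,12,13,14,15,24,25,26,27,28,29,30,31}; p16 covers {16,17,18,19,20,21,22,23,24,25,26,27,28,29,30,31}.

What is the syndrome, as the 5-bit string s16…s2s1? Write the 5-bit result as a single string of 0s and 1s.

s1 (pos 1,3,5,7,9,11,13,15,17,19,21,23,25,27,29,31): 0⊕0⊕1⊕0⊕0⊕0⊕0⊕1⊕1⊕1⊕0⊕1⊕0⊕1⊕0⊕0 = 0
s2 (pos 2,3,6,7,10,11,14,15,18,19,22,23,26,27,30,31): 1⊕0⊕1⊕0⊕1⊕0⊕0⊕1⊕0⊕1⊕1⊕1⊕1⊕1⊕1⊕0 = 0
s4 (pos 4,5,6,7,12,13,14,15,20,21,22,23,28,29,30,31): 1⊕1⊕1⊕0⊕1⊕0⊕0⊕1⊕1⊕0⊕1⊕1⊕1⊕0⊕1⊕0 = 0
s8 (pos 8,9,10,11,12,13,14,15,24,25,26,27,28,29,30,31): 0⊕0⊕1⊕0⊕1⊕0⊕0⊕1⊕1⊕0⊕1⊕1⊕1⊕0⊕1⊕0 = 0
s16 (pos 16,17,18,19,20,21,22,23,24,25,26,27,28,29,30,31): 0⊕1⊕0⊕1⊕1⊕0⊕1⊕1⊕1⊕0⊕1⊕1⊕1⊕0⊕1⊕0 = 0
Syndrome s16…s1 = 00000 → no error.

00000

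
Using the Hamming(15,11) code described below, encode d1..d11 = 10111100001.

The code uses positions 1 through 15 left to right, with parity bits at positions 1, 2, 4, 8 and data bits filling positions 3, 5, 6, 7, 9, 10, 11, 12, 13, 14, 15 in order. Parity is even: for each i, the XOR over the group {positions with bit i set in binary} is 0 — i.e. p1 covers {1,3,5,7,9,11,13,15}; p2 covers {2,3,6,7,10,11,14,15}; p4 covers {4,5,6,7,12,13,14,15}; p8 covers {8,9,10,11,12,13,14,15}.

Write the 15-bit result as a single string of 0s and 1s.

011101111100001

Place data at non-parity positions: p1 p2 1 p4 0 1 1 p8 1 1 0 0 0 0 1
p1 (pos 1,3,5,7,9,11,13,15): XOR of data positions = 1⊕0⊕1⊕1⊕0⊕0⊕1 = 0
p2 (pos 2,3,6,7,10,11,14,15): XOR of data positions = 1⊕1⊕1⊕1⊕0⊕0⊕1 = 1
p4 (pos 4,5,6,7,12,13,14,15): XOR of data positions = 0⊕1⊕1⊕0⊕0⊕0⊕1 = 1
p8 (pos 8,9,10,11,12,13,14,15): XOR of data positions = 1⊕1⊕0⊕0⊕0⊕0⊕1 = 1
Codeword: 011101111100001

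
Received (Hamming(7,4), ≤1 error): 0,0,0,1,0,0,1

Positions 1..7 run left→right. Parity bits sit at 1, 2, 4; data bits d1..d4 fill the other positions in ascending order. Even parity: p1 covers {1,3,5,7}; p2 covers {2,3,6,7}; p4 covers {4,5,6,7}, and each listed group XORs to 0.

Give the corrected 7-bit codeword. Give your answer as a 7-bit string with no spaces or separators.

0011001

s1 (pos 1,3,5,7): 0⊕0⊕0⊕1 = 1
s2 (pos 2,3,6,7): 0⊕0⊕0⊕1 = 1
s4 (pos 4,5,6,7): 1⊕0⊕0⊕1 = 0
Syndrome s4…s1 = 011 → error at position 3.
Flip position 3: 0001001 → 0011001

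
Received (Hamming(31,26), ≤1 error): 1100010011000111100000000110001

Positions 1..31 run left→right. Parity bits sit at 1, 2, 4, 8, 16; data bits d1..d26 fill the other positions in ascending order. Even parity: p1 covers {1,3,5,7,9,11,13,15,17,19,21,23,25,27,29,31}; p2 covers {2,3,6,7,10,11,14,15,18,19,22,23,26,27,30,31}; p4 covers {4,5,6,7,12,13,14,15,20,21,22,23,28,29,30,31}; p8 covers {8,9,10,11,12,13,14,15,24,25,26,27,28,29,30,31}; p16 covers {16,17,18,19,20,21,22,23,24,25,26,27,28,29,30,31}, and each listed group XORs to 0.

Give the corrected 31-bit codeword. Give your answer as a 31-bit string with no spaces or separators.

s1 (pos 1,3,5,7,9,11,13,15,17,19,21,23,25,27,29,31): 1⊕0⊕0⊕0⊕1⊕0⊕0⊕1⊕1⊕0⊕0⊕0⊕0⊕1⊕0⊕1 = 0
s2 (pos 2,3,6,7,10,11,14,15,18,19,22,23,26,27,30,31): 1⊕0⊕1⊕0⊕1⊕0⊕1⊕1⊕0⊕0⊕0⊕0⊕1⊕1⊕0⊕1 = 0
s4 (pos 4,5,6,7,12,13,14,15,20,21,22,23,28,29,30,31): 0⊕0⊕1⊕0⊕0⊕0⊕1⊕1⊕0⊕0⊕0⊕0⊕0⊕0⊕0⊕1 = 0
s8 (pos 8,9,10,11,12,13,14,15,24,25,26,27,28,29,30,31): 0⊕1⊕1⊕0⊕0⊕0⊕1⊕1⊕0⊕0⊕1⊕1⊕0⊕0⊕0⊕1 = 1
s16 (pos 16,17,18,19,20,21,22,23,24,25,26,27,28,29,30,31): 1⊕1⊕0⊕0⊕0⊕0⊕0⊕0⊕0⊕0⊕1⊕1⊕0⊕0⊕0⊕1 = 1
Syndrome s16…s1 = 11000 → error at position 24.
Flip position 24: 1100010011000111100000000110001 → 1100010011000111100000010110001

1100010011000111100000010110001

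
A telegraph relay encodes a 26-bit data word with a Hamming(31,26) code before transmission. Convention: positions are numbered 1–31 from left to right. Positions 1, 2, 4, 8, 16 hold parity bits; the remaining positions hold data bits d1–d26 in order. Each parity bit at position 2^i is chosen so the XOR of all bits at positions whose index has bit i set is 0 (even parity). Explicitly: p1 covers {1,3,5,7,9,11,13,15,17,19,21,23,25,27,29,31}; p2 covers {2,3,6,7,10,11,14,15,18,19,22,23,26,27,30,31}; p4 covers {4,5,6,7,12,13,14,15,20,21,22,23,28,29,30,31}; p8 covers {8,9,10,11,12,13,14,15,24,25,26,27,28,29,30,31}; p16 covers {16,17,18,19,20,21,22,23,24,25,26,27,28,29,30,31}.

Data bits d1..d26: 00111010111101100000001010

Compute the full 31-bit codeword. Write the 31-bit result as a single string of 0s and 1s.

1100011110101111101100000001010

Place data at non-parity positions: p1 p2 0 p4 0 1 1 p8 1 0 1 0 1 1 1 p16 1 0 1 1 0 0 0 0 0 0 0 1 0 1 0
p1 (pos 1,3,5,7,9,11,13,15,17,19,21,23,25,27,29,31): XOR of data positions = 0⊕0⊕1⊕1⊕1⊕1⊕1⊕1⊕1⊕0⊕0⊕0⊕0⊕0⊕0 = 1
p2 (pos 2,3,6,7,10,11,14,15,18,19,22,23,26,27,30,31): XOR of data positions = 0⊕1⊕1⊕0⊕1⊕1⊕1⊕0⊕1⊕0⊕0⊕0⊕0⊕1⊕0 = 1
p4 (pos 4,5,6,7,12,13,14,15,20,21,22,23,28,29,30,31): XOR of data positions = 0⊕1⊕1⊕0⊕1⊕1⊕1⊕1⊕0⊕0⊕0⊕1⊕0⊕1⊕0 = 0
p8 (pos 8,9,10,11,12,13,14,15,24,25,26,27,28,29,30,31): XOR of data positions = 1⊕0⊕1⊕0⊕1⊕1⊕1⊕0⊕0⊕0⊕0⊕1⊕0⊕1⊕0 = 1
p16 (pos 16,17,18,19,20,21,22,23,24,25,26,27,28,29,30,31): XOR of data positions = 1⊕0⊕1⊕1⊕0⊕0⊕0⊕0⊕0⊕0⊕0⊕1⊕0⊕1⊕0 = 1
Codeword: 1100011110101111101100000001010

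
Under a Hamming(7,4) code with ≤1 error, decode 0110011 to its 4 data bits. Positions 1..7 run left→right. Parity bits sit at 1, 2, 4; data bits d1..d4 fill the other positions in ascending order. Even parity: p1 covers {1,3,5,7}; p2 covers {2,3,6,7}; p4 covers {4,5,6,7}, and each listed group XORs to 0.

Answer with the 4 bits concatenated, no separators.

s1 (pos 1,3,5,7): 0⊕1⊕0⊕1 = 0
s2 (pos 2,3,6,7): 1⊕1⊕1⊕1 = 0
s4 (pos 4,5,6,7): 0⊕0⊕1⊕1 = 0
Syndrome s4…s1 = 000 → no error.
Read data bits from positions 3,5,6,7: 1011

1011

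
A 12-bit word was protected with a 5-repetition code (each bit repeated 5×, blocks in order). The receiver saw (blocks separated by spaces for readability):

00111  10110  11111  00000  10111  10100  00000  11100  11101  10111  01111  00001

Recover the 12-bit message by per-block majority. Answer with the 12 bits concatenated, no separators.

111010011110

Block 1 (00111): 3 ones → 1
Block 2 (10110): 3 ones → 1
Block 3 (11111): 5 ones → 1
Block 4 (00000): 0 ones → 0
Block 5 (10111): 4 ones → 1
Block 6 (10100): 2 ones → 0
Block 7 (00000): 0 ones → 0
Block 8 (11100): 3 ones → 1
Block 9 (11101): 4 ones → 1
Block 10 (10111): 4 ones → 1
Block 11 (01111): 4 ones → 1
Block 12 (00001): 1 one → 0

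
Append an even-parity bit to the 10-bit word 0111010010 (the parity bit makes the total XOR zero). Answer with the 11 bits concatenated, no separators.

01110100101

XOR of the 10 data bits: 0⊕1⊕1⊕1⊕0⊕1⊕0⊕0⊕1⊕0 = 1
Parity bit = 1 (so all 11 bits XOR to 0).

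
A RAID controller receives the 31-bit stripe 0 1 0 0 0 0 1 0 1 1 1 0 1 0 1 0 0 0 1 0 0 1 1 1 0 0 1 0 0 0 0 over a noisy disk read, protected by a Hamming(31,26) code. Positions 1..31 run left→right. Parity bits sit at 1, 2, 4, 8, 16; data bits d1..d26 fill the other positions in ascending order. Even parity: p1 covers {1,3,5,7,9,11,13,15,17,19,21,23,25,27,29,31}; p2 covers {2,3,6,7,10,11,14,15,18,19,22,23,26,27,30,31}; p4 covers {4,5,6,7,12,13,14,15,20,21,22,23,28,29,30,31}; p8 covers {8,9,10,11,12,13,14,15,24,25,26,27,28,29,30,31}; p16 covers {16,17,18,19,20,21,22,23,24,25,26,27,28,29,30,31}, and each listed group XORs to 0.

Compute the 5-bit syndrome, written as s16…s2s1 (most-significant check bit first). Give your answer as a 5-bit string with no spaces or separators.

s1 (pos 1,3,5,7,9,11,13,15,17,19,21,23,25,27,29,31): 0⊕0⊕0⊕1⊕1⊕1⊕1⊕1⊕0⊕1⊕0⊕1⊕0⊕1⊕0⊕0 = 0
s2 (pos 2,3,6,7,10,11,14,15,18,19,22,23,26,27,30,31): 1⊕0⊕0⊕1⊕1⊕1⊕0⊕1⊕0⊕1⊕1⊕1⊕0⊕1⊕0⊕0 = 1
s4 (pos 4,5,6,7,12,13,14,15,20,21,22,23,28,29,30,31): 0⊕0⊕0⊕1⊕0⊕1⊕0⊕1⊕0⊕0⊕1⊕1⊕0⊕0⊕0⊕0 = 1
s8 (pos 8,9,10,11,12,13,14,15,24,25,26,27,28,29,30,31): 0⊕1⊕1⊕1⊕0⊕1⊕0⊕1⊕1⊕0⊕0⊕1⊕0⊕0⊕0⊕0 = 1
s16 (pos 16,17,18,19,20,21,22,23,24,25,26,27,28,29,30,31): 0⊕0⊕0⊕1⊕0⊕0⊕1⊕1⊕1⊕0⊕0⊕1⊕0⊕0⊕0⊕0 = 1
Syndrome s16…s1 = 11110 → error at position 30.

11110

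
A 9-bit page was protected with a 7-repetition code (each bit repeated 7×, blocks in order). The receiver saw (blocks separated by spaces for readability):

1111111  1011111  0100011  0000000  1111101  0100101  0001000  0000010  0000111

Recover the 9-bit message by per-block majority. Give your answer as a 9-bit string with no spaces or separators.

110010000

Block 1 (1111111): 7 ones → 1
Block 2 (1011111): 6 ones → 1
Block 3 (0100011): 3 ones → 0
Block 4 (0000000): 0 ones → 0
Block 5 (1111101): 6 ones → 1
Block 6 (0100101): 3 ones → 0
Block 7 (0001000): 1 one → 0
Block 8 (0000010): 1 one → 0
Block 9 (0000111): 3 ones → 0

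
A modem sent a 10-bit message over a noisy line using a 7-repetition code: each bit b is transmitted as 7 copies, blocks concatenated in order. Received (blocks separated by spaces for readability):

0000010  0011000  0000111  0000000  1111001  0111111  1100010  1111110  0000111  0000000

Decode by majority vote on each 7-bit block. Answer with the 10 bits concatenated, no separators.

0000110100

Block 1 (0000010): 1 one → 0
Block 2 (0011000): 2 ones → 0
Block 3 (0000111): 3 ones → 0
Block 4 (0000000): 0 ones → 0
Block 5 (1111001): 5 ones → 1
Block 6 (0111111): 6 ones → 1
Block 7 (1100010): 3 ones → 0
Block 8 (1111110): 6 ones → 1
Block 9 (0000111): 3 ones → 0
Block 10 (0000000): 0 ones → 0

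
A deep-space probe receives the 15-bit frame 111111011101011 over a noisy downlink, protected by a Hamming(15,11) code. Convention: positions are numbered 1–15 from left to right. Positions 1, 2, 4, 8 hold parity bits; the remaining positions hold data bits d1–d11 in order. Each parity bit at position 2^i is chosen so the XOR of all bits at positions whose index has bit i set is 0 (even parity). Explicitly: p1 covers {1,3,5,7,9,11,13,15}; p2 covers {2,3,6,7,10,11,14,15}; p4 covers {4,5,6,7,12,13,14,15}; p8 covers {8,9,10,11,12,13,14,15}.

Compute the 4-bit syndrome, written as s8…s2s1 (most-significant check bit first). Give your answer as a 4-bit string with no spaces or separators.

s1 (pos 1,3,5,7,9,11,13,15): 1⊕1⊕1⊕0⊕1⊕0⊕0⊕1 = 1
s2 (pos 2,3,6,7,10,11,14,15): 1⊕1⊕1⊕0⊕1⊕0⊕1⊕1 = 0
s4 (pos 4,5,6,7,12,13,14,15): 1⊕1⊕1⊕0⊕1⊕0⊕1⊕1 = 0
s8 (pos 8,9,10,11,12,13,14,15): 1⊕1⊕1⊕0⊕1⊕0⊕1⊕1 = 0
Syndrome s8…s1 = 0001 → error at position 1.

0001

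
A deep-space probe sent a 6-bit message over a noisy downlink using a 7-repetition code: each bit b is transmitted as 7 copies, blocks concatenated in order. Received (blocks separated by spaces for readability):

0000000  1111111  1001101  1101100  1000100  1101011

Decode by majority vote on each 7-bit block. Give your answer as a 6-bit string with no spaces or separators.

011101

Block 1 (0000000): 0 ones → 0
Block 2 (1111111): 7 ones → 1
Block 3 (1001101): 4 ones → 1
Block 4 (1101100): 4 ones → 1
Block 5 (1000100): 2 ones → 0
Block 6 (1101011): 5 ones → 1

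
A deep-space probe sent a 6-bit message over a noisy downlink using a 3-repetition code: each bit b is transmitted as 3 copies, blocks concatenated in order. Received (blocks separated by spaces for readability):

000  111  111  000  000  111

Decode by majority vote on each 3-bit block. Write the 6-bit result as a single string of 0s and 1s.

Block 1 (000): 0 ones → 0
Block 2 (111): 3 ones → 1
Block 3 (111): 3 ones → 1
Block 4 (000): 0 ones → 0
Block 5 (000): 0 ones → 0
Block 6 (111): 3 ones → 1

011001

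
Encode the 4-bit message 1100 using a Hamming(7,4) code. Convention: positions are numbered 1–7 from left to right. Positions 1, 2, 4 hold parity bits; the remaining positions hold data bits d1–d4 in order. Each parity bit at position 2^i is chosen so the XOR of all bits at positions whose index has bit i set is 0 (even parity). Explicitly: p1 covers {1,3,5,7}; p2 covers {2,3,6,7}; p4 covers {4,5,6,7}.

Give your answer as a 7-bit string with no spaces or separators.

Place data at non-parity positions: p1 p2 1 p4 1 0 0
p1 (pos 1,3,5,7): XOR of data positions = 1⊕1⊕0 = 0
p2 (pos 2,3,6,7): XOR of data positions = 1⊕0⊕0 = 1
p4 (pos 4,5,6,7): XOR of data positions = 1⊕0⊕0 = 1
Codeword: 0111100

0111100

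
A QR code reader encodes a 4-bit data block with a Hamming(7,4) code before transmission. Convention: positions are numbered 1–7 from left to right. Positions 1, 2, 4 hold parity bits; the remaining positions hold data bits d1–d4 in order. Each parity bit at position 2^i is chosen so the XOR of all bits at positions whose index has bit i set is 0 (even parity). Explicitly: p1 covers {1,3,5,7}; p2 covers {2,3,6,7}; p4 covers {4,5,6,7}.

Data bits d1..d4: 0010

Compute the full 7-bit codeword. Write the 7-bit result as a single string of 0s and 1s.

0101010

Place data at non-parity positions: p1 p2 0 p4 0 1 0
p1 (pos 1,3,5,7): XOR of data positions = 0⊕0⊕0 = 0
p2 (pos 2,3,6,7): XOR of data positions = 0⊕1⊕0 = 1
p4 (pos 4,5,6,7): XOR of data positions = 0⊕1⊕0 = 1
Codeword: 0101010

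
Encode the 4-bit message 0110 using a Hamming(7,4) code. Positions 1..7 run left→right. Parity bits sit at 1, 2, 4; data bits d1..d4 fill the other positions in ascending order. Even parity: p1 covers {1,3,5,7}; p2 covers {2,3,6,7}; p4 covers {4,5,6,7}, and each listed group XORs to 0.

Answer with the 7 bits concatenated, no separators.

Place data at non-parity positions: p1 p2 0 p4 1 1 0
p1 (pos 1,3,5,7): XOR of data positions = 0⊕1⊕0 = 1
p2 (pos 2,3,6,7): XOR of data positions = 0⊕1⊕0 = 1
p4 (pos 4,5,6,7): XOR of data positions = 1⊕1⊕0 = 0
Codeword: 1100110

1100110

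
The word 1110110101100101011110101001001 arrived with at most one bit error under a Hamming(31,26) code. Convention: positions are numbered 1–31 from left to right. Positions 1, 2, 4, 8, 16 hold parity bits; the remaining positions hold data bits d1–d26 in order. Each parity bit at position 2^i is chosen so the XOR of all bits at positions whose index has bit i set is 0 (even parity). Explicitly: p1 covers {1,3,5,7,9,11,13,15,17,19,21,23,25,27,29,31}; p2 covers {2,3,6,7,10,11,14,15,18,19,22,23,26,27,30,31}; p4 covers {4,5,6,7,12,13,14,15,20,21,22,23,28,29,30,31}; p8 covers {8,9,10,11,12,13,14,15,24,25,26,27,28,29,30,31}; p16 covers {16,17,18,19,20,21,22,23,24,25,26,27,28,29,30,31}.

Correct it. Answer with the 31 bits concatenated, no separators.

1110110101100101011110100001001

s1 (pos 1,3,5,7,9,11,13,15,17,19,21,23,25,27,29,31): 1⊕1⊕1⊕0⊕0⊕1⊕0⊕0⊕0⊕1⊕1⊕1⊕1⊕0⊕0⊕1 = 1
s2 (pos 2,3,6,7,10,11,14,15,18,19,22,23,26,27,30,31): 1⊕1⊕1⊕0⊕1⊕1⊕1⊕0⊕1⊕1⊕0⊕1⊕0⊕0⊕0⊕1 = 0
s4 (pos 4,5,6,7,12,13,14,15,20,21,22,23,28,29,30,31): 0⊕1⊕1⊕0⊕0⊕0⊕1⊕0⊕1⊕1⊕0⊕1⊕1⊕0⊕0⊕1 = 0
s8 (pos 8,9,10,11,12,13,14,15,24,25,26,27,28,29,30,31): 1⊕0⊕1⊕1⊕0⊕0⊕1⊕0⊕0⊕1⊕0⊕0⊕1⊕0⊕0⊕1 = 1
s16 (pos 16,17,18,19,20,21,22,23,24,25,26,27,28,29,30,31): 1⊕0⊕1⊕1⊕1⊕1⊕0⊕1⊕0⊕1⊕0⊕0⊕1⊕0⊕0⊕1 = 1
Syndrome s16…s1 = 11001 → error at position 25.
Flip position 25: 1110110101100101011110101001001 → 1110110101100101011110100001001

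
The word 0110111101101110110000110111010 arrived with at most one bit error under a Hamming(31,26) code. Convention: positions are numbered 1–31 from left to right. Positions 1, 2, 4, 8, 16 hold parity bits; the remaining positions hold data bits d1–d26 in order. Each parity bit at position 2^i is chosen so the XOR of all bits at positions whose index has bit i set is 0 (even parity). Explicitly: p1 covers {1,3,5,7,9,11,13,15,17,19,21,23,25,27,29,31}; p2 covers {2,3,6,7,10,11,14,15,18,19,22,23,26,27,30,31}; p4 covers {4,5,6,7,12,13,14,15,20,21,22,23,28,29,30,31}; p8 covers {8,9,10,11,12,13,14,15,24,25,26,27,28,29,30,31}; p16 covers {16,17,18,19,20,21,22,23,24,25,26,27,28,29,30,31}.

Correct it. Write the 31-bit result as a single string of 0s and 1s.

0110111101101100110000110111010

s1 (pos 1,3,5,7,9,11,13,15,17,19,21,23,25,27,29,31): 0⊕1⊕1⊕1⊕0⊕1⊕1⊕1⊕1⊕0⊕0⊕1⊕0⊕1⊕0⊕0 = 1
s2 (pos 2,3,6,7,10,11,14,15,18,19,22,23,26,27,30,31): 1⊕1⊕1⊕1⊕1⊕1⊕1⊕1⊕1⊕0⊕0⊕1⊕1⊕1⊕1⊕0 = 1
s4 (pos 4,5,6,7,12,13,14,15,20,21,22,23,28,29,30,31): 0⊕1⊕1⊕1⊕0⊕1⊕1⊕1⊕0⊕0⊕0⊕1⊕1⊕0⊕1⊕0 = 1
s8 (pos 8,9,10,11,12,13,14,15,24,25,26,27,28,29,30,31): 1⊕0⊕1⊕1⊕0⊕1⊕1⊕1⊕1⊕0⊕1⊕1⊕1⊕0⊕1⊕0 = 1
s16 (pos 16,17,18,19,20,21,22,23,24,25,26,27,28,29,30,31): 0⊕1⊕1⊕0⊕0⊕0⊕0⊕1⊕1⊕0⊕1⊕1⊕1⊕0⊕1⊕0 = 0
Syndrome s16…s1 = 01111 → error at position 15.
Flip position 15: 0110111101101110110000110111010 → 0110111101101100110000110111010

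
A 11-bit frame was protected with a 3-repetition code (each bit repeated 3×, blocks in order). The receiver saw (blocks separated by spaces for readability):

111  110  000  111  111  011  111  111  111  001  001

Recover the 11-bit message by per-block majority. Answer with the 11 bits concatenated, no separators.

Block 1 (111): 3 ones → 1
Block 2 (110): 2 ones → 1
Block 3 (000): 0 ones → 0
Block 4 (111): 3 ones → 1
Block 5 (111): 3 ones → 1
Block 6 (011): 2 ones → 1
Block 7 (111): 3 ones → 1
Block 8 (111): 3 ones → 1
Block 9 (111): 3 ones → 1
Block 10 (001): 1 one → 0
Block 11 (001): 1 one → 0

11011111100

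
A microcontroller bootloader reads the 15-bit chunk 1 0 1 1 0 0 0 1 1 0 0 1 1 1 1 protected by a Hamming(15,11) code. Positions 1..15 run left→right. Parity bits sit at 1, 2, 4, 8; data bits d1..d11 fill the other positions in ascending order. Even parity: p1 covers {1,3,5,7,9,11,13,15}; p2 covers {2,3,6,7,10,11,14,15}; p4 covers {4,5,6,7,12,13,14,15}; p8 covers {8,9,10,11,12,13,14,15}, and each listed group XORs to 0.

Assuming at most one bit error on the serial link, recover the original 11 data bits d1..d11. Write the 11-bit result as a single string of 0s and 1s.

s1 (pos 1,3,5,7,9,11,13,15): 1⊕1⊕0⊕0⊕1⊕0⊕1⊕1 = 1
s2 (pos 2,3,6,7,10,11,14,15): 0⊕1⊕0⊕0⊕0⊕0⊕1⊕1 = 1
s4 (pos 4,5,6,7,12,13,14,15): 1⊕0⊕0⊕0⊕1⊕1⊕1⊕1 = 1
s8 (pos 8,9,10,11,12,13,14,15): 1⊕1⊕0⊕0⊕1⊕1⊕1⊕1 = 0
Syndrome s8…s1 = 0111 → error at position 7.
Flip position 7: 101100011001111 → 101100111001111
Read data bits from positions 3,5,6,7,9,10,11,12,13,14,15: 10011001111

10011001111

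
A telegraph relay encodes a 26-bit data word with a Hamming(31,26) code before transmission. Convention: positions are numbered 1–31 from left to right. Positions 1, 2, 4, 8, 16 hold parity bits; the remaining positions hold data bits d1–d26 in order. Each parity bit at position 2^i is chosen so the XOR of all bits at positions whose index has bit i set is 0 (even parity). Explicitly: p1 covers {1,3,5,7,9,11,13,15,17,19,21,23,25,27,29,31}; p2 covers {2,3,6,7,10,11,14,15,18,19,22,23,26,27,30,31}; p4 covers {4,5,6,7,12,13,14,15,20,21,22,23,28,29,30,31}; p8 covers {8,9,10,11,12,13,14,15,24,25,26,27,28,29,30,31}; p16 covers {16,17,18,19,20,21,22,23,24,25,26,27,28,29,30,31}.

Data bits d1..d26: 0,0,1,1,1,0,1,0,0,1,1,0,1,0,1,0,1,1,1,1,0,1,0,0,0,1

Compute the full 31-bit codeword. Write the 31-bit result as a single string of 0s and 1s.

Place data at non-parity positions: p1 p2 0 p4 0 1 1 p8 1 0 1 0 0 1 1 p16 0 1 0 1 0 1 1 1 1 0 1 0 0 0 1
p1 (pos 1,3,5,7,9,11,13,15,17,19,21,23,25,27,29,31): XOR of data positions = 0⊕0⊕1⊕1⊕1⊕0⊕1⊕0⊕0⊕0⊕1⊕1⊕1⊕0⊕1 = 0
p2 (pos 2,3,6,7,10,11,14,15,18,19,22,23,26,27,30,31): XOR of data positions = 0⊕1⊕1⊕0⊕1⊕1⊕1⊕1⊕0⊕1⊕1⊕0⊕1⊕0⊕1 = 0
p4 (pos 4,5,6,7,12,13,14,15,20,21,22,23,28,29,30,31): XOR of data positions = 0⊕1⊕1⊕0⊕0⊕1⊕1⊕1⊕0⊕1⊕1⊕0⊕0⊕0⊕1 = 0
p8 (pos 8,9,10,11,12,13,14,15,24,25,26,27,28,29,30,31): XOR of data positions = 1⊕0⊕1⊕0⊕0⊕1⊕1⊕1⊕1⊕0⊕1⊕0⊕0⊕0⊕1 = 0
p16 (pos 16,17,18,19,20,21,22,23,24,25,26,27,28,29,30,31): XOR of data positions = 0⊕1⊕0⊕1⊕0⊕1⊕1⊕1⊕1⊕0⊕1⊕0⊕0⊕0⊕1 = 0
Codeword: 0000011010100110010101111010001

0000011010100110010101111010001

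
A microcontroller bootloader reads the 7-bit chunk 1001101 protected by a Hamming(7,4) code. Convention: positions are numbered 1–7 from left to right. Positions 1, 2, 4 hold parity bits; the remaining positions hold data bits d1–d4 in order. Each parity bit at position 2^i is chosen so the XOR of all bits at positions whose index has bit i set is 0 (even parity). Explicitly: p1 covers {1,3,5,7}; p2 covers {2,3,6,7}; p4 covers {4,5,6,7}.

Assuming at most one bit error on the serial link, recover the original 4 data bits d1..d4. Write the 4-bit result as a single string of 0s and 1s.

0100

s1 (pos 1,3,5,7): 1⊕0⊕1⊕1 = 1
s2 (pos 2,3,6,7): 0⊕0⊕0⊕1 = 1
s4 (pos 4,5,6,7): 1⊕1⊕0⊕1 = 1
Syndrome s4…s1 = 111 → error at position 7.
Flip position 7: 1001101 → 1001100
Read data bits from positions 3,5,6,7: 0100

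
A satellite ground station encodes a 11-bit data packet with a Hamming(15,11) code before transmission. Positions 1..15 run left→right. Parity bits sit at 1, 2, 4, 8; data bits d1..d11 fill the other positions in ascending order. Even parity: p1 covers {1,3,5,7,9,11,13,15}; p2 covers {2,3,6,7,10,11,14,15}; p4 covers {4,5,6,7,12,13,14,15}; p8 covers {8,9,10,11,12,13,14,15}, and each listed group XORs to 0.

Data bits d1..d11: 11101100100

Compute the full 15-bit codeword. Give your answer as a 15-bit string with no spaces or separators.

Place data at non-parity positions: p1 p2 1 p4 1 1 0 p8 1 1 0 0 1 0 0
p1 (pos 1,3,5,7,9,11,13,15): XOR of data positions = 1⊕1⊕0⊕1⊕0⊕1⊕0 = 0
p2 (pos 2,3,6,7,10,11,14,15): XOR of data positions = 1⊕1⊕0⊕1⊕0⊕0⊕0 = 1
p4 (pos 4,5,6,7,12,13,14,15): XOR of data positions = 1⊕1⊕0⊕0⊕1⊕0⊕0 = 1
p8 (pos 8,9,10,11,12,13,14,15): XOR of data positions = 1⊕1⊕0⊕0⊕1⊕0⊕0 = 1
Codeword: 011111011100100

011111011100100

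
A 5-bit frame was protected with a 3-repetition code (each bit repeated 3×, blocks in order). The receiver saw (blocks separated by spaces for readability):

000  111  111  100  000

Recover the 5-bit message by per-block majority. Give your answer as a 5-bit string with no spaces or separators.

Block 1 (000): 0 ones → 0
Block 2 (111): 3 ones → 1
Block 3 (111): 3 ones → 1
Block 4 (100): 1 one → 0
Block 5 (000): 0 ones → 0

01100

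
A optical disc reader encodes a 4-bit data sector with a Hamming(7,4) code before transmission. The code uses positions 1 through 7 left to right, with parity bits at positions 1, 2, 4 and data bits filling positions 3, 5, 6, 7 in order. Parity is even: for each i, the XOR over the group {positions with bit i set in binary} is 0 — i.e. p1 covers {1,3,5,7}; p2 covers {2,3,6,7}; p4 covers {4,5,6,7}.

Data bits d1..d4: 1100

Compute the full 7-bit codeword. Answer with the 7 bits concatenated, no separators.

Place data at non-parity positions: p1 p2 1 p4 1 0 0
p1 (pos 1,3,5,7): XOR of data positions = 1⊕1⊕0 = 0
p2 (pos 2,3,6,7): XOR of data positions = 1⊕0⊕0 = 1
p4 (pos 4,5,6,7): XOR of data positions = 1⊕0⊕0 = 1
Codeword: 0111100

0111100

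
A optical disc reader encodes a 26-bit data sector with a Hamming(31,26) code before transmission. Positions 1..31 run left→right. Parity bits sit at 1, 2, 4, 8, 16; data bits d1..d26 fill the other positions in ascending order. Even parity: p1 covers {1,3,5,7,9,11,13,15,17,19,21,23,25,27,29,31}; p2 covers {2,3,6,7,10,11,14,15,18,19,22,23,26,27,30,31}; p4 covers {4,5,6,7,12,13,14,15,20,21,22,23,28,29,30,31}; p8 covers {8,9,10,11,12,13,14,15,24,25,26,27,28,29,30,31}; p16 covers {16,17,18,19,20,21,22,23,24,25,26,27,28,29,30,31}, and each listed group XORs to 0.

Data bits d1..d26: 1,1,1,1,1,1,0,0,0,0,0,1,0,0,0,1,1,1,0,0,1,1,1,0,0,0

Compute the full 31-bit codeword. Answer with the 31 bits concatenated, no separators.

Place data at non-parity positions: p1 p2 1 p4 1 1 1 p8 1 1 0 0 0 0 0 p16 1 0 0 0 1 1 1 0 0 1 1 1 0 0 0
p1 (pos 1,3,5,7,9,11,13,15,17,19,21,23,25,27,29,31): XOR of data positions = 1⊕1⊕1⊕1⊕0⊕0⊕0⊕1⊕0⊕1⊕1⊕0⊕1⊕0⊕0 = 0
p2 (pos 2,3,6,7,10,11,14,15,18,19,22,23,26,27,30,31): XOR of data positions = 1⊕1⊕1⊕1⊕0⊕0⊕0⊕0⊕0⊕1⊕1⊕1⊕1⊕0⊕0 = 0
p4 (pos 4,5,6,7,12,13,14,15,20,21,22,23,28,29,30,31): XOR of data positions = 1⊕1⊕1⊕0⊕0⊕0⊕0⊕0⊕1⊕1⊕1⊕1⊕0⊕0⊕0 = 1
p8 (pos 8,9,10,11,12,13,14,15,24,25,26,27,28,29,30,31): XOR of data positions = 1⊕1⊕0⊕0⊕0⊕0⊕0⊕0⊕0⊕1⊕1⊕1⊕0⊕0⊕0 = 1
p16 (pos 16,17,18,19,20,21,22,23,24,25,26,27,28,29,30,31): XOR of data positions = 1⊕0⊕0⊕0⊕1⊕1⊕1⊕0⊕0⊕1⊕1⊕1⊕0⊕0⊕0 = 1
Codeword: 0011111111000001100011100111000

0011111111000001100011100111000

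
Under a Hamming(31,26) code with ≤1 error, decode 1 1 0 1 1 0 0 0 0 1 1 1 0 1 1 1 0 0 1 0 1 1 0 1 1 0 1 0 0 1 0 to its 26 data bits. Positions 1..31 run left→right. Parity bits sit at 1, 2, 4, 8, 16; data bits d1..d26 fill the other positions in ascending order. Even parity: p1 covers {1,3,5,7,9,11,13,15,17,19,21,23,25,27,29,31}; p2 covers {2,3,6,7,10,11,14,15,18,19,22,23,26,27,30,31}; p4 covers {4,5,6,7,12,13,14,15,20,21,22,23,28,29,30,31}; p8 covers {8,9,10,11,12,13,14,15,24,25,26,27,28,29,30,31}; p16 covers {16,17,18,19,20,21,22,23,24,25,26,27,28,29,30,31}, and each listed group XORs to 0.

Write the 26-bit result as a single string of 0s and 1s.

s1 (pos 1,3,5,7,9,11,13,15,17,19,21,23,25,27,29,31): 1⊕0⊕1⊕0⊕0⊕1⊕0⊕1⊕0⊕1⊕1⊕0⊕1⊕1⊕0⊕0 = 0
s2 (pos 2,3,6,7,10,11,14,15,18,19,22,23,26,27,30,31): 1⊕0⊕0⊕0⊕1⊕1⊕1⊕1⊕0⊕1⊕1⊕0⊕0⊕1⊕1⊕0 = 1
s4 (pos 4,5,6,7,12,13,14,15,20,21,22,23,28,29,30,31): 1⊕1⊕0⊕0⊕1⊕0⊕1⊕1⊕0⊕1⊕1⊕0⊕0⊕0⊕1⊕0 = 0
s8 (pos 8,9,10,11,12,13,14,15,24,25,26,27,28,29,30,31): 0⊕0⊕1⊕1⊕1⊕0⊕1⊕1⊕1⊕1⊕0⊕1⊕0⊕0⊕1⊕0 = 1
s16 (pos 16,17,18,19,20,21,22,23,24,25,26,27,28,29,30,31): 1⊕0⊕0⊕1⊕0⊕1⊕1⊕0⊕1⊕1⊕0⊕1⊕0⊕0⊕1⊕0 = 0
Syndrome s16…s1 = 01010 → error at position 10.
Flip position 10: 1101100001110111001011011010010 → 1101100000110111001011011010010
Read data bits from positions 3,5,6,7,9,10,11,12,13,14,15,17,18,19,20,21,22,23,24,25,26,27,28,29,30,31: 01000011011001011011010010

01000011011001011011010010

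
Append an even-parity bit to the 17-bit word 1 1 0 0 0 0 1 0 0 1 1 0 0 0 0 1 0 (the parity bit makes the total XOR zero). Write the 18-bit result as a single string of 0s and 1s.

110000100110000100

XOR of the 17 data bits: 1⊕1⊕0⊕0⊕0⊕0⊕1⊕0⊕0⊕1⊕1⊕0⊕0⊕0⊕0⊕1⊕0 = 0
Parity bit = 0 (so all 18 bits XOR to 0).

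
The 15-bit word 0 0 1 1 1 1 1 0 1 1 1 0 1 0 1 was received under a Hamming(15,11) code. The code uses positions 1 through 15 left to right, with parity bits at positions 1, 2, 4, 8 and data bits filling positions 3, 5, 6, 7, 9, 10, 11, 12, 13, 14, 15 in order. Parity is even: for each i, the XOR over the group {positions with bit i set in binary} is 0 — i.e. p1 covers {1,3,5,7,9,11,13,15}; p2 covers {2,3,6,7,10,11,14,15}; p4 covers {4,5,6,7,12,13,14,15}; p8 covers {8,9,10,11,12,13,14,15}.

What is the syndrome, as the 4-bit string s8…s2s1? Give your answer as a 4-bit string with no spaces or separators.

s1 (pos 1,3,5,7,9,11,13,15): 0⊕1⊕1⊕1⊕1⊕1⊕1⊕1 = 1
s2 (pos 2,3,6,7,10,11,14,15): 0⊕1⊕1⊕1⊕1⊕1⊕0⊕1 = 0
s4 (pos 4,5,6,7,12,13,14,15): 1⊕1⊕1⊕1⊕0⊕1⊕0⊕1 = 0
s8 (pos 8,9,10,11,12,13,14,15): 0⊕1⊕1⊕1⊕0⊕1⊕0⊕1 = 1
Syndrome s8…s1 = 1001 → error at position 9.

1001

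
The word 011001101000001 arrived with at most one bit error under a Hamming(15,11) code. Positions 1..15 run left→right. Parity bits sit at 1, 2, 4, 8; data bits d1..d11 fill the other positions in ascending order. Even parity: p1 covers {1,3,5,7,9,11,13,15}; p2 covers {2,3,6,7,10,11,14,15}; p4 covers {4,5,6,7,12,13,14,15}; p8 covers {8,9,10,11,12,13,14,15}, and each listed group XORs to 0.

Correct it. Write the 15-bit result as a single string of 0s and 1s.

011000101000001

s1 (pos 1,3,5,7,9,11,13,15): 0⊕1⊕0⊕1⊕1⊕0⊕0⊕1 = 0
s2 (pos 2,3,6,7,10,11,14,15): 1⊕1⊕1⊕1⊕0⊕0⊕0⊕1 = 1
s4 (pos 4,5,6,7,12,13,14,15): 0⊕0⊕1⊕1⊕0⊕0⊕0⊕1 = 1
s8 (pos 8,9,10,11,12,13,14,15): 0⊕1⊕0⊕0⊕0⊕0⊕0⊕1 = 0
Syndrome s8…s1 = 0110 → error at position 6.
Flip position 6: 011001101000001 → 011000101000001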